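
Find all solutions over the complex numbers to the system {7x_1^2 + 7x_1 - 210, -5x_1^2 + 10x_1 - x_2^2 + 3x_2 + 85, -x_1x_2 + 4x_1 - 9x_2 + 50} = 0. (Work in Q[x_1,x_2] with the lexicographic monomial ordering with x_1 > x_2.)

{(5, 5)}

Compute a lex Gröbner basis by Buchberger's algorithm.
f_1 = 7x_1^2 + 7x_1 - 210, LT = x_1^2.
f_2 = -5x_1^2 + 10x_1 - x_2^2 + 3x_2 + 85, LT = x_1^2.
f_3 = -x_1x_2 + 4x_1 - 9x_2 + 50, LT = x_1x_2.

S(f_1,f_2): lcm = x_1^2. S = 3x_1 - 1/5x_2^2 + 3/5x_2 - 13.
  leading term x_1: no divisor's leading term divides it; move 3x_1 to the remainder.
  leading term x_2^2: no divisor's leading term divides it; move -1/5x_2^2 to the remainder.
  leading term x_2: no divisor's leading term divides it; move 3/5x_2 to the remainder.
  leading term 1: no divisor's leading term divides it; move -13 to the remainder.
  remainder 3x_1 - 1/5x_2^2 + 3/5x_2 - 13 ≠ 0; add h_4 = 3x_1 - 1/5x_2^2 + 3/5x_2 - 13 to the basis.

S(f_1,f_3): lcm = x_1^2x_2. S = 4x_1^2 - 8x_1x_2 + 50x_1 - 30x_2.
  leading term x_1^2: subtract (4/7)·f_1 from 4x_1^2 - 8x_1x_2 + 50x_1 - 30x_2 → -8x_1x_2 + 46x_1 - 30x_2 + 120
  leading term x_1x_2: subtract (8)·f_3 from -8x_1x_2 + 46x_1 - 30x_2 + 120 → 14x_1 + 42x_2 - 280
  leading term x_1: subtract (14/3)·h_4 from 14x_1 + 42x_2 - 280 → 14/15x_2^2 + 196/5x_2 - 658/3
  leading term x_2^2: no divisor's leading term divides it; move 14/15x_2^2 to the remainder.
  leading term x_2: no divisor's leading term divides it; move 196/5x_2 to the remainder.
  leading term 1: no divisor's leading term divides it; move -658/3 to the remainder.
  remainder 14/15x_2^2 + 196/5x_2 - 658/3 ≠ 0; add h_5 = 14/15x_2^2 + 196/5x_2 - 658/3 to the basis.

S(f_2,f_3): lcm = x_1^2x_2. S = 4x_1^2 - 11x_1x_2 + 50x_1 + 1/5x_2^3 - 3/5x_2^2 - 17x_2.
  leading term x_1^2: subtract (4/7)·f_1 from 4x_1^2 - 11x_1x_2 + 50x_1 + 1/5x_2^3 - 3/5x_2^2 - 17x_2 → -11x_1x_2 + 46x_1 + 1/5x_2^3 - 3/5x_2^2 - 17x_2 + 120
  leading term x_1x_2: subtract (11)·f_3 from -11x_1x_2 + 46x_1 + 1/5x_2^3 - 3/5x_2^2 - 17x_2 + 120 → 2x_1 + 1/5x_2^3 - 3/5x_2^2 + 82x_2 - 430
  leading term x_1: subtract (2/3)·h_4 from 2x_1 + 1/5x_2^3 - 3/5x_2^2 + 82x_2 - 430 → 1/5x_2^3 - 7/15x_2^2 + 408/5x_2 - 1264/3
  leading term x_2^3: subtract (3/14x_2)·h_5 from 1/5x_2^3 - 7/15x_2^2 + 408/5x_2 - 1264/3 → -133/15x_2^2 + 643/5x_2 - 1264/3
  leading term x_2^2: subtract (-19/2)·h_5 from -133/15x_2^2 + 643/5x_2 - 1264/3 → 501x_2 - 2505
  leading term x_2: no divisor's leading term divides it; move 501x_2 to the remainder.
  leading term 1: no divisor's leading term divides it; move -2505 to the remainder.
  remainder 501x_2 - 2505 ≠ 0; add h_6 = 501x_2 - 2505 to the basis.

The other S-polynomials (S(f_1,h_4), S(f_2,h_4), S(f_3,h_4), S(f_1,h_5), S(f_2,h_5), S(f_3,h_5), S(h_4,h_5), S(f_1,h_6), S(f_2,h_6), S(f_3,h_6), S(h_4,h_6), S(h_5,h_6)) all reduce to 0 modulo the current basis, so we have a Gröbner basis.
Inter-reduce: drop elements whose leading term is divisible by another's, tail-reduce, and make monic.
Reduced Gröbner basis: {x_1 - 5, x_2 - 5}.

A lex Gröbner basis eliminates variables successively. Here x_2 - 5 depends only on x_2, with roots {5}; lifting each root through the earlier basis elements recovers the full solutions.
  x_2 = 5: the earlier basis element becomes x_1 - 5 = 0, giving x_1 = 5 — point (5, 5).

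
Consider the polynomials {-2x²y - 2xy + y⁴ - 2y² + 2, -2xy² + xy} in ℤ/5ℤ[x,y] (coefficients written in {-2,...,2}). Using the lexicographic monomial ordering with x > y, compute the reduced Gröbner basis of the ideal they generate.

f_1 = -2x²y - 2xy + y⁴ - 2y² + 2, LT = x²y.
f_2 = -2xy² + xy, LT = xy².

S(f_1,f_2): lcm = x²y². S = -2x²y + xy² + 2y⁵ + y³ - y.
  leading term x²y: subtract (1)·f_1 from -2x²y + xy² + 2y⁵ + y³ - y → xy² + 2xy + 2y⁵ - y⁴ + y³ + 2y² - y - 2
  leading term xy²: subtract (2)·f_2 from xy² + 2xy + 2y⁵ - y⁴ + y³ + 2y² - y - 2 → 2y⁵ - y⁴ + y³ + 2y² - y - 2
  leading term y⁵: no divisor's leading term divides it; move 2y⁵ to the remainder.
  leading term y⁴: no divisor's leading term divides it; move -y⁴ to the remainder.
  leading term y³: no divisor's leading term divides it; move y³ to the remainder.
  leading term y²: no divisor's leading term divides it; move 2y² to the remainder.
  leading term y: no divisor's leading term divides it; move -y to the remainder.
  leading term 1: no divisor's leading term divides it; move -2 to the remainder.
  remainder 2y⁵ - y⁴ + y³ + 2y² - y - 2 ≠ 0; add g_3 = 2y⁵ - y⁴ + y³ + 2y² - y - 2 to the basis.

S(f_1,g_3): lcm = x²y⁵. S = -2x²y⁴ + 2x²y³ - x²y² - 2x²y + x² + xy⁵ + 2y⁸ + y⁶ - y⁴.
  leading term x²y⁴: subtract (y³)·f_1 from -2x²y⁴ + 2x²y³ - x²y² - 2x²y + x² + xy⁵ + 2y⁸ + y⁶ - y⁴ → 2x²y³ - x²y² - 2x²y + x² + xy⁵ + 2xy⁴ + 2y⁸ - y⁷ + y⁶ + 2y⁵ - y⁴ - 2y³
  leading term x²y³: subtract (-y²)·f_1 from 2x²y³ - x²y² - 2x²y + x² + xy⁵ + 2xy⁴ + 2y⁸ - y⁷ + y⁶ + 2y⁵ - y⁴ - 2y³ → -x²y² - 2x²y + x² + xy⁵ + 2xy⁴ - 2xy³ + 2y⁸ - y⁷ + 2y⁶ + 2y⁵ + 2y⁴ - 2y³ + 2y²
  leading term x²y²: subtract (-2y)·f_1 from -x²y² - 2x²y + x² + xy⁵ + 2xy⁴ - 2xy³ + 2y⁸ - y⁷ + 2y⁶ + 2y⁵ + 2y⁴ - 2y³ + 2y² → -2x²y + x² + xy⁵ + 2xy⁴ - 2xy³ + xy² + 2y⁸ - y⁷ + 2y⁶ - y⁵ + 2y⁴ - y³ + 2y² - y
  leading term x²y: subtract (1)·f_1 from -2x²y + x² + xy⁵ + 2xy⁴ - 2xy³ + xy² + 2y⁸ - y⁷ + 2y⁶ - y⁵ + 2y⁴ - y³ + 2y² - y → x² + xy⁵ + 2xy⁴ - 2xy³ + xy² + 2xy + 2y⁸ - y⁷ + 2y⁶ - y⁵ + y⁴ - y³ - y² - y - 2
  leading term x²: no divisor's leading term divides it; move x² to the remainder.
  leading term xy⁵: subtract (2y³)·f_2 from xy⁵ + 2xy⁴ - 2xy³ + xy² + 2xy + 2y⁸ - y⁷ + 2y⁶ - y⁵ + y⁴ - y³ - y² - y - 2 → -2xy³ + xy² + 2xy + 2y⁸ - y⁷ + 2y⁶ - y⁵ + y⁴ - y³ - y² - y - 2
  leading term xy³: subtract (y)·f_2 from -2xy³ + xy² + 2xy + 2y⁸ - y⁷ + 2y⁶ - y⁵ + y⁴ - y³ - y² - y - 2 → 2xy + 2y⁸ - y⁷ + 2y⁶ - y⁵ + y⁴ - y³ - y² - y - 2
  leading term xy: no divisor's leading term divides it; move 2xy to the remainder.
  leading term y⁸: subtract (y³)·g_3 from 2y⁸ - y⁷ + 2y⁶ - y⁵ + y⁴ - y³ - y² - y - 2 → y⁶ + 2y⁵ + 2y⁴ + y³ - y² - y - 2
  leading term y⁶: subtract (-2y)·g_3 from y⁶ + 2y⁵ + 2y⁴ + y³ - y² - y - 2 → -y⁴ + 2y² - 2
  leading term y⁴: no divisor's leading term divides it; move -y⁴ to the remainder.
  leading term y²: no divisor's leading term divides it; move 2y² to the remainder.
  leading term 1: no divisor's leading term divides it; move -2 to the remainder.
  remainder x² + 2xy - y⁴ + 2y² - 2 ≠ 0; add g_4 = x² + 2xy - y⁴ + 2y² - 2 to the basis.

S(f_2,g_3): lcm = xy⁵. S = 2xy³ - xy² - 2xy + x.
  leading term xy³: subtract (-y)·f_2 from 2xy³ - xy² - 2xy + x → -2xy + x
  leading term xy: no divisor's leading term divides it; move -2xy to the remainder.
  leading term x: no divisor's leading term divides it; move x to the remainder.
  remainder -2xy + x ≠ 0; add g_5 = -2xy + x to the basis.

The other S-polynomials (S(f_1,g_4), S(f_2,g_4), S(g_3,g_4), S(f_1,g_5), S(f_2,g_5), S(g_3,g_5), S(g_4,g_5)) all reduce to 0 modulo the current basis, so we have a Gröbner basis.
Inter-reduce: drop elements whose leading term is divisible by another's, tail-reduce, and make monic.

G = {x² + x - y⁴ + 2y² - 2, xy + 2x, y⁵ + 2y⁴ - 2y³ + y² + 2y - 1}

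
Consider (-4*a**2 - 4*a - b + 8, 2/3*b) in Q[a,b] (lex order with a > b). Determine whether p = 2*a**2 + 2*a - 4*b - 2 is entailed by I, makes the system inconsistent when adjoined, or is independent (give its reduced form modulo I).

First compute the reduced Gröbner basis of I by Buchberger's algorithm.
f_1 = -4*a**2 - 4*a - b + 8, LT = a**2.
f_2 = 2/3*b, LT = b.

The S-polynomials (S(f_1,f_2)) all reduce to 0 modulo the current basis, so we have a Gröbner basis.
Inter-reduce: drop elements whose leading term is divisible by another's, tail-reduce, and make monic.
Reduced Gröbner basis: {a**2 + a - 2, b}.
Label its elements g_1 = a**2 + a - 2, g_2 = b.

Reduce p = 2*a**2 + 2*a - 4*b - 2 modulo G:
  leading term a**2: subtract (2)·g_1 from 2*a**2 + 2*a - 4*b - 2 → -4*b + 2
  leading term b: subtract (-4)·g_2 from -4*b + 2 → 2
  leading term 1: no divisor's leading term divides it; move 2 to the remainder.
  normal form = 2.
The normal form is nonzero, so p ∉ I. Since p minus its normal form lies in I, I + (p) = I + (r) where r = 2; decide whether this ideal is the whole ring.
Here r = 2 is a nonzero constant, hence a unit: 1 ∈ I + (p), the Gröbner basis of I + (p) is {1}, and the enlarged system has no common solution — adjoining p is inconsistent.

Adjoining 2*a**2 + 2*a - 4*b - 2 makes the ideal the whole ring: the system is inconsistent.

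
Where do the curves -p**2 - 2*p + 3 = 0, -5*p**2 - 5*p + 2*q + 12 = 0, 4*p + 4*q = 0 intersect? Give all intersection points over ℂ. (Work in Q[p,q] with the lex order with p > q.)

{(1, -1)}

Compute a lex Gröbner basis by Buchberger's algorithm.
f_1 = -p**2 - 2*p + 3, LT = p**2.
f_2 = -5*p**2 - 5*p + 2*q + 12, LT = p**2.
f_3 = 4*p + 4*q, LT = p.

S(f_1,f_2): lcm = p**2. S = p + 2/5*q - 3/5.
  reduce S modulo (f_1, f_2, f_3):
  remainder -3/5*q - 3/5 ≠ 0; add h_4 = -3/5*q - 3/5 to the basis.

The other S-polynomials (S(f_1,f_3), S(f_2,f_3), S(f_1,h_4), S(f_2,h_4), S(f_3,h_4)) all reduce to 0 modulo the current basis, so we have a Gröbner basis.
Inter-reduce: drop elements whose leading term is divisible by another's, tail-reduce, and make monic.
Reduced Gröbner basis: {p - 1, q + 1}.

Elimination: the polynomial q + 1 lies in the elimination ideal for q, so q ∈ {-1}. For each such q, the remaining basis elements (now univariate) give the rest of the solution.
  q = -1: the earlier basis element becomes p - 1 = 0, giving p = 1 — point (1, -1).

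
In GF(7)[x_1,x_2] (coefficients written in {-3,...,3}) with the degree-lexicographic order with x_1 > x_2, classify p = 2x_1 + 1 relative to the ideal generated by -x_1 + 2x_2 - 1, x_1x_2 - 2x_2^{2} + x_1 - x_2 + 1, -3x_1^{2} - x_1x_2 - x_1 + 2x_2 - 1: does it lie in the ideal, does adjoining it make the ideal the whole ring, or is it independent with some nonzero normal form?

First compute the reduced Gröbner basis of I by Buchberger's algorithm.
f_1 = -x_1 + 2x_2 - 1, LT = x_1.
f_2 = x_1x_2 - 2x_2^{2} + x_1 - x_2 + 1, LT = x_1x_2.
f_3 = -3x_1^{2} - x_1x_2 - x_1 + 2x_2 - 1, LT = x_1^{2}.

S(f_1,f_3): lcm = x_1^{2}. S = 3x_1 + 3x_2 + 2.
  reduce S modulo (f_1, f_2, f_3):
  remainder 2x_2 - 1 ≠ 0; add h_4 = 2x_2 - 1 to the basis.

The other S-polynomials (S(f_1,f_2), S(f_2,f_3), S(f_1,h_4), S(f_2,h_4), S(f_3,h_4)) all reduce to 0 modulo the current basis, so we have a Gröbner basis.
Inter-reduce: drop elements whose leading term is divisible by another's, tail-reduce, and make monic.
Reduced Gröbner basis: {x_1, x_2 + 3}.
Label its elements g_1 = x_1, g_2 = x_2 + 3.

Reduce p = 2x_1 + 1 modulo G:
  leading term x_1: subtract (2)·g_1 from 2x_1 + 1 → 1
  leading term 1: no divisor's leading term divides it; move 1 to the remainder.
  normal form = 1.
The normal form is nonzero, so p ∉ I. Since p minus its normal form lies in I, I + (p) = I + (r) where r = 1; decide whether this ideal is the whole ring.
Here r = 1 is a nonzero constant, hence a unit: 1 ∈ I + (p), the Gröbner basis of I + (p) is {1}, and the enlarged system has no common solution — adjoining p is inconsistent.

Adjoining 2x_1 + 1 makes the ideal the whole ring: the system is inconsistent.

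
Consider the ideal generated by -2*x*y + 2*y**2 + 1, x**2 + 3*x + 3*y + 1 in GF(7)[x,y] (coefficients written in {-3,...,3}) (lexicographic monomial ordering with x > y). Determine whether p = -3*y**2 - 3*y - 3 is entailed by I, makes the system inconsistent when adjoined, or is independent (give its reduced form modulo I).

-3*y**2 - 3*y - 3 is independent of I; its normal form modulo I is -3*y**2 - 3*y - 3.

First compute the reduced Gröbner basis of I by Buchberger's algorithm.
f_1 = -2*x*y + 2*y**2 + 1, LT = x*y.
f_2 = x**2 + 3*x + 3*y + 1, LT = x**2.

S(f_1,f_2): lcm = x**2*y. S = -x*y**2 - 3*x*y + 3*x - 3*y**2 - y.
  leading term x*y**2: subtract (-3*y)·f_1 from -x*y**2 - 3*x*y + 3*x - 3*y**2 - y → -3*x*y + 3*x - y**3 - 3*y**2 + 2*y
  leading term x*y: subtract (-2)·f_1 from -3*x*y + 3*x - y**3 - 3*y**2 + 2*y → 3*x - y**3 + y**2 + 2*y + 2
  leading term x: no divisor's leading term divides it; move 3*x to the remainder.
  leading term y**3: no divisor's leading term divides it; move -y**3 to the remainder.
  leading term y**2: no divisor's leading term divides it; move y**2 to the remainder.
  leading term y: no divisor's leading term divides it; move 2*y to the remainder.
  leading term 1: no divisor's leading term divides it; move 2 to the remainder.
  remainder 3*x - y**3 + y**2 + 2*y + 2 ≠ 0; add h_3 = 3*x - y**3 + y**2 + 2*y + 2 to the basis.

S(f_1,h_3): lcm = x*y. S = -2*y**4 + 2*y**3 + 3*y**2 - 3*y + 3.
  leading term y**4: no divisor's leading term divides it; move -2*y**4 to the remainder.
  leading term y**3: no divisor's leading term divides it; move 2*y**3 to the remainder.
  leading term y**2: no divisor's leading term divides it; move 3*y**2 to the remainder.
  leading term y: no divisor's leading term divides it; move -3*y to the remainder.
  leading term 1: no divisor's leading term divides it; move 3 to the remainder.
  remainder -2*y**4 + 2*y**3 + 3*y**2 - 3*y + 3 ≠ 0; add h_4 = -2*y**4 + 2*y**3 + 3*y**2 - 3*y + 3 to the basis.

The other S-polynomials (S(f_2,h_3), S(f_1,h_4), S(f_2,h_4), S(h_3,h_4)) all reduce to 0 modulo the current basis, so we have a Gröbner basis.
Inter-reduce: drop elements whose leading term is divisible by another's, tail-reduce, and make monic.
Reduced Gröbner basis: {x + 2*y**3 - 2*y**2 + 3*y + 3, y**4 - y**3 + 2*y**2 - 2*y + 2}.
Label its elements g_1 = x + 2*y**3 - 2*y**2 + 3*y + 3, g_2 = y**4 - y**3 + 2*y**2 - 2*y + 2.

Reduce p = -3*y**2 - 3*y - 3 modulo G:
  leading term y**2: no divisor's leading term divides it; move -3*y**2 to the remainder.
  leading term y: no divisor's leading term divides it; move -3*y to the remainder.
  leading term 1: no divisor's leading term divides it; move -3 to the remainder.
  normal form = -3*y**2 - 3*y - 3.
The normal form is nonzero, so p ∉ I. Since p minus its normal form lies in I, I + (p) = I + (r) where r = -3*y**2 - 3*y - 3; decide whether this ideal is the whole ring.
Run Buchberger on G together with r (pairs among the g_i already reduce to 0 since G is a Gröbner basis):
g_1 = x + 2*y**3 - 2*y**2 + 3*y + 3, LT = x.
g_2 = y**4 - y**3 + 2*y**2 - 2*y + 2, LT = y**4.
r = -3*y**2 - 3*y - 3, LT = y**2.

S(g_2,r): lcm = y**4. S = -2*y**3 + y**2 - 2*y + 2.
  leading term y**3: subtract (3*y)·r from -2*y**3 + y**2 - 2*y + 2 → 3*y**2 + 2
  leading term y**2: subtract (-1)·r from 3*y**2 + 2 → -3*y - 1
  leading term y: no divisor's leading term divides it; move -3*y to the remainder.
  leading term 1: no divisor's leading term divides it; move -1 to the remainder.
  remainder -3*y - 1 ≠ 0; add m_4 = -3*y - 1 to the basis.

The other S-polynomials (S(g_1,g_2), S(g_1,r), S(g_1,m_4), S(g_2,m_4), S(r,m_4)) all reduce to 0 modulo the current basis, so we have a Gröbner basis.
Inter-reduce: drop elements whose leading term is divisible by another's, tail-reduce, and make monic.
Reduced Gröbner basis: {x + 3, y - 2}.
The reduced Gröbner basis of I + (p) is {x + 3, y - 2} ≠ {1}, a proper ideal, so the enlarged system stays consistent: p is independent of I, with normal form -3*y**2 - 3*y - 3.

Ideal membership is decidable via reduction modulo a Gröbner basis.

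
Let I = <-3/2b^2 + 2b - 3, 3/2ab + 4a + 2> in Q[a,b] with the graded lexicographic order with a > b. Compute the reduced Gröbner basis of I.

G = {b^2 - 4/3b + 2, a - 2/19b + 8/19}

f_1 = -3/2b^2 + 2b - 3, LT = b^2.
f_2 = 3/2ab + 4a + 2, LT = ab.

S(f_1,f_2): lcm = ab^2. S = -4ab + 2a - 4/3b.
  leading term ab: subtract (-8/3)·f_2 from -4ab + 2a - 4/3b → 38/3a - 4/3b + 16/3
  leading term a: no divisor's leading term divides it; move 38/3a to the remainder.
  leading term b: no divisor's leading term divides it; move -4/3b to the remainder.
  leading term 1: no divisor's leading term divides it; move 16/3 to the remainder.
  remainder 38/3a - 4/3b + 16/3 ≠ 0; add g_3 = 38/3a - 4/3b + 16/3 to the basis.

The other S-polynomials (S(f_1,g_3), S(f_2,g_3)) all reduce to 0 modulo the current basis, so we have a Gröbner basis.
Inter-reduce: drop elements whose leading term is divisible by another's, tail-reduce, and make monic.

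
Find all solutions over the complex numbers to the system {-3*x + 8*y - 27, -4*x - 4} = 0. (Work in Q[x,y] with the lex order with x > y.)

{(-1, 3)}

Compute a lex Gröbner basis by Buchberger's algorithm.
f_1 = -3*x + 8*y - 27, LT = x.
f_2 = -4*x - 4, LT = x.

S(f_1,f_2): lcm = x. S = -8/3*y + 8.
  leading term y: no divisor's leading term divides it; move -8/3*y to the remainder.
  leading term 1: no divisor's leading term divides it; move 8 to the remainder.
  remainder -8/3*y + 8 ≠ 0; add h_3 = -8/3*y + 8 to the basis.

The other S-polynomials (S(f_1,h_3), S(f_2,h_3)) all reduce to 0 modulo the current basis, so we have a Gröbner basis.
Inter-reduce: drop elements whose leading term is divisible by another's, tail-reduce, and make monic.
Reduced Gröbner basis: {x + 1, y - 3}.

A lex Gröbner basis eliminates variables successively. Here y - 3 depends only on y, with roots {3}; lifting each root through the earlier basis elements recovers the full solutions.
  y = 3: the earlier basis element becomes x + 1 = 0, giving x = -1 — point (-1, 3).
Substituting each solution back into the original system confirms all equations vanish.
A lex Gröbner basis triangularizes the system, enabling back-substitution.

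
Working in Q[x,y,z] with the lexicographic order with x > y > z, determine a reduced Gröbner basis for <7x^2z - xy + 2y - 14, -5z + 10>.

G = {x^2 - 1/14xy + 1/7y - 1, z - 2}

The reduced Gröbner basis is the canonical form of the ideal for this ordering.

f_1 = 7x^2z - xy + 2y - 14, LT = x^2z.
f_2 = -5z + 10, LT = z.

S(f_1,f_2): lcm = x^2z. S = 2x^2 - 1/7xy + 2/7y - 2.
  leading term x^2: no divisor's leading term divides it; move 2x^2 to the remainder.
  leading term xy: no divisor's leading term divides it; move -1/7xy to the remainder.
  leading term y: no divisor's leading term divides it; move 2/7y to the remainder.
  leading term 1: no divisor's leading term divides it; move -2 to the remainder.
  remainder 2x^2 - 1/7xy + 2/7y - 2 ≠ 0; add g_3 = 2x^2 - 1/7xy + 2/7y - 2 to the basis.

The other S-polynomials (S(f_1,g_3), S(f_2,g_3)) all reduce to 0 modulo the current basis, so we have a Gröbner basis.
Inter-reduce: drop elements whose leading term is divisible by another's, tail-reduce, and make monic.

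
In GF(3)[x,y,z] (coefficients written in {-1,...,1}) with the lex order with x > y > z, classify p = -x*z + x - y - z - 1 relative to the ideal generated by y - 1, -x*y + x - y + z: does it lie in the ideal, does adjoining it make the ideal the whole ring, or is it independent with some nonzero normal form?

First compute the reduced Gröbner basis of I by Buchberger's algorithm.
f_1 = y - 1, LT = y.
f_2 = -x*y + x - y + z, LT = x*y.

S(f_1,f_2): lcm = x*y. S = -y + z.
  leading term y: subtract (-1)·f_1 from -y + z → z - 1
  leading term z: no divisor's leading term divides it; move z to the remainder.
  leading term 1: no divisor's leading term divides it; move -1 to the remainder.
  remainder z - 1 ≠ 0; add h_3 = z - 1 to the basis.

The other S-polynomials (S(f_1,h_3), S(f_2,h_3)) all reduce to 0 modulo the current basis, so we have a Gröbner basis.
Inter-reduce: drop elements whose leading term is divisible by another's, tail-reduce, and make monic.
Reduced Gröbner basis: {y - 1, z - 1}.
Label its elements g_1 = y - 1, g_2 = z - 1.

Reduce p = -x*z + x - y - z - 1 modulo G:
  leading term x*z: subtract (-x)·g_2 from -x*z + x - y - z - 1 → -y - z - 1
  leading term y: subtract (-1)·g_1 from -y - z - 1 → -z + 1
  leading term z: subtract (-1)·g_2 from -z + 1 → 0
  normal form = 0.
Since the normal form is 0, p ∈ I.

-x*z + x - y - z - 1 lies in I (it reduces to 0).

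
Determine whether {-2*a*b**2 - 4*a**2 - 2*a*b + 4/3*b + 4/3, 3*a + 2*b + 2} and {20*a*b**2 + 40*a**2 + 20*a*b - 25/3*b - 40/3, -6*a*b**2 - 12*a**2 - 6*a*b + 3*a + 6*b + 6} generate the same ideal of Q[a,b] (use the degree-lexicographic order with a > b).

No, the ideals differ.

Equality of ideals is decidable: compute both reduced Gröbner bases (unique for the ordering) and check whether they agree.
Buchberger on the first generating set:
f_1 = -2*a*b**2 - 4*a**2 - 2*a*b + 4/3*b + 4/3, LT = a*b**2.
f_2 = 3*a + 2*b + 2, LT = a.

S(f_1,f_2): lcm = a*b**2. S = -2/3*b**3 + 2*a**2 + a*b - 2/3*b**2 - 2/3*b - 2/3.
  leading term b**3: no divisor's leading term divides it; move -2/3*b**3 to the remainder.
  leading term a**2: subtract (2/3*a)·f_2 from 2*a**2 + a*b - 2/3*b**2 - 2/3*b - 2/3 → -1/3*a*b - 2/3*b**2 - 4/3*a - 2/3*b - 2/3
  leading term a*b: subtract (-1/9*b)·f_2 from -1/3*a*b - 2/3*b**2 - 4/3*a - 2/3*b - 2/3 → -4/9*b**2 - 4/3*a - 4/9*b - 2/3
  leading term b**2: no divisor's leading term divides it; move -4/9*b**2 to the remainder.
  leading term a: subtract (-4/9)·f_2 from -4/3*a - 4/9*b - 2/3 → 4/9*b + 2/9
  leading term b: no divisor's leading term divides it; move 4/9*b to the remainder.
  leading term 1: no divisor's leading term divides it; move 2/9 to the remainder.
  remainder -2/3*b**3 - 4/9*b**2 + 4/9*b + 2/9 ≠ 0; add g_3 = -2/3*b**3 - 4/9*b**2 + 4/9*b + 2/9 to the basis.

S(f_1,g_3): lcm = a*b**3. S = 2*a**2*b + 1/3*a*b**2 + 2/3*a*b - 2/3*b**2 + 1/3*a - 2/3*b.
  leading term a**2*b: subtract (2/3*a*b)·f_2 from 2*a**2*b + 1/3*a*b**2 + 2/3*a*b - 2/3*b**2 + 1/3*a - 2/3*b → -a*b**2 - 2/3*a*b - 2/3*b**2 + 1/3*a - 2/3*b
  leading term a*b**2: subtract (1/2)·f_1 from -a*b**2 - 2/3*a*b - 2/3*b**2 + 1/3*a - 2/3*b → 2*a**2 + 1/3*a*b - 2/3*b**2 + 1/3*a - 4/3*b - 2/3
  leading term a**2: subtract (2/3*a)·f_2 from 2*a**2 + 1/3*a*b - 2/3*b**2 + 1/3*a - 4/3*b - 2/3 → -a*b - 2/3*b**2 - a - 4/3*b - 2/3
  leading term a*b: subtract (-1/3*b)·f_2 from -a*b - 2/3*b**2 - a - 4/3*b - 2/3 → -a - 2/3*b - 2/3
  leading term a: subtract (-1/3)·f_2 from -a - 2/3*b - 2/3 → 0
  remainder 0.

S(f_2,g_3): leading monomials are coprime, so the S-polynomial reduces to 0 (Buchberger's first criterion).
Every S-polynomial of the final basis reduces to 0, so we have a Gröbner basis.
Inter-reduce: drop elements whose leading term is divisible by another's, tail-reduce, and make monic.
Reduced Gröbner basis: {b**3 + 2/3*b**2 - 2/3*b - 1/3, a + 2/3*b + 2/3}.

Buchberger on the second generating set:
h_1 = 20*a*b**2 + 40*a**2 + 20*a*b - 25/3*b - 40/3, LT = a*b**2.
h_2 = -6*a*b**2 - 12*a**2 - 6*a*b + 3*a + 6*b + 6, LT = a*b**2.

S(h_1,h_2): lcm = a*b**2. S = 1/2*a + 7/12*b + 1/3.
  leading term a: no divisor's leading term divides it; move 1/2*a to the remainder.
  leading term b: no divisor's leading term divides it; move 7/12*b to the remainder.
  leading term 1: no divisor's leading term divides it; move 1/3 to the remainder.
  remainder 1/2*a + 7/12*b + 1/3 ≠ 0; add k_3 = 1/2*a + 7/12*b + 1/3 to the basis.

S(h_1,k_3): lcm = a*b**2. S = -7/6*b**3 + 2*a**2 + a*b - 2/3*b**2 - 5/12*b - 2/3.
  leading term b**3: no divisor's leading term divides it; move -7/6*b**3 to the remainder.
  leading term a**2: subtract (4*a)·k_3 from 2*a**2 + a*b - 2/3*b**2 - 5/12*b - 2/3 → -4/3*a*b - 2/3*b**2 - 4/3*a - 5/12*b - 2/3
  leading term a*b: subtract (-8/3*b)·k_3 from -4/3*a*b - 2/3*b**2 - 4/3*a - 5/12*b - 2/3 → 8/9*b**2 - 4/3*a + 17/36*b - 2/3
  leading term b**2: no divisor's leading term divides it; move 8/9*b**2 to the remainder.
  leading term a: subtract (-8/3)·k_3 from -4/3*a + 17/36*b - 2/3 → 73/36*b + 2/9
  leading term b: no divisor's leading term divides it; move 73/36*b to the remainder.
  leading term 1: no divisor's leading term divides it; move 2/9 to the remainder.
  remainder -7/6*b**3 + 8/9*b**2 + 73/36*b + 2/9 ≠ 0; add k_4 = -7/6*b**3 + 8/9*b**2 + 73/36*b + 2/9 to the basis.

S(h_2,k_3): lcm = a*b**2. S = -7/6*b**3 + 2*a**2 + a*b - 2/3*b**2 - 1/2*a - b - 1.
  leading term b**3: subtract (1)·k_4 from -7/6*b**3 + 2*a**2 + a*b - 2/3*b**2 - 1/2*a - b - 1 → 2*a**2 + a*b - 14/9*b**2 - 1/2*a - 109/36*b - 11/9
  leading term a**2: subtract (4*a)·k_3 from 2*a**2 + a*b - 14/9*b**2 - 1/2*a - 109/36*b - 11/9 → -4/3*a*b - 14/9*b**2 - 11/6*a - 109/36*b - 11/9
  leading term a*b: subtract (-8/3*b)·k_3 from -4/3*a*b - 14/9*b**2 - 11/6*a - 109/36*b - 11/9 → -11/6*a - 77/36*b - 11/9
  leading term a: subtract (-11/3)·k_3 from -11/6*a - 77/36*b - 11/9 → 0
  remainder 0.

S(h_1,k_4): lcm = a*b**3. S = 2*a**2*b + 37/21*a*b**2 + 73/42*a*b - 5/12*b**2 + 4/21*a - 2/3*b.
  leading term a**2*b: subtract (4*a*b)·k_3 from 2*a**2*b + 37/21*a*b**2 + 73/42*a*b - 5/12*b**2 + 4/21*a - 2/3*b → -4/7*a*b**2 + 17/42*a*b - 5/12*b**2 + 4/21*a - 2/3*b
  leading term a*b**2: subtract (-1/35)·h_1 from -4/7*a*b**2 + 17/42*a*b - 5/12*b**2 + 4/21*a - 2/3*b → 8/7*a**2 + 41/42*a*b - 5/12*b**2 + 4/21*a - 19/21*b - 8/21
  leading term a**2: subtract (16/7*a)·k_3 from 8/7*a**2 + 41/42*a*b - 5/12*b**2 + 4/21*a - 19/21*b - 8/21 → -5/14*a*b - 5/12*b**2 - 4/7*a - 19/21*b - 8/21
  leading term a*b: subtract (-5/7*b)·k_3 from -5/14*a*b - 5/12*b**2 - 4/7*a - 19/21*b - 8/21 → -4/7*a - 2/3*b - 8/21
  leading term a: subtract (-8/7)·k_3 from -4/7*a - 2/3*b - 8/21 → 0
  remainder 0.

S(h_2,k_4): lcm = a*b**3. S = 2*a**2*b + 37/21*a*b**2 + 26/21*a*b - b**2 + 4/21*a - b.
  leading term a**2*b: subtract (4*a*b)·k_3 from 2*a**2*b + 37/21*a*b**2 + 26/21*a*b - b**2 + 4/21*a - b → -4/7*a*b**2 - 2/21*a*b - b**2 + 4/21*a - b
  leading term a*b**2: subtract (-1/35)·h_1 from -4/7*a*b**2 - 2/21*a*b - b**2 + 4/21*a - b → 8/7*a**2 + 10/21*a*b - b**2 + 4/21*a - 26/21*b - 8/21
  leading term a**2: subtract (16/7*a)·k_3 from 8/7*a**2 + 10/21*a*b - b**2 + 4/21*a - 26/21*b - 8/21 → -6/7*a*b - b**2 - 4/7*a - 26/21*b - 8/21
  leading term a*b: subtract (-12/7*b)·k_3 from -6/7*a*b - b**2 - 4/7*a - 26/21*b - 8/21 → -4/7*a - 2/3*b - 8/21
  leading term a: subtract (-8/7)·k_3 from -4/7*a - 2/3*b - 8/21 → 0
  remainder 0.

S(k_3,k_4): leading monomials are coprime, so the S-polynomial reduces to 0 (Buchberger's first criterion).
Every S-polynomial of the final basis reduces to 0, so we have a Gröbner basis.
Inter-reduce: drop elements whose leading term is divisible by another's, tail-reduce, and make monic.
Reduced Gröbner basis: {b**3 - 16/21*b**2 - 73/42*b - 4/21, a + 7/6*b + 2/3}.

These differ, so the ideals are not equal.
The same test decides containment: I ⊆ J iff every generator of I reduces to 0 modulo a Gröbner basis of J.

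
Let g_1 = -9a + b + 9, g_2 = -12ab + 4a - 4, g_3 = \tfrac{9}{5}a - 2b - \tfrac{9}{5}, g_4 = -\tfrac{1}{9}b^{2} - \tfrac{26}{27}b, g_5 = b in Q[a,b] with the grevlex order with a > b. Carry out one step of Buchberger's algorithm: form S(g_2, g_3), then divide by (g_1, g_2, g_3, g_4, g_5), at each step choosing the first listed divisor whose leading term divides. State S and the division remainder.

lcm(LM(g_2), LM(g_3)) = ab.
S = (lcm/LT(g_2))·g_2 − (lcm/LT(g_3))·g_3 = \tfrac{10}{9}b^{2} - \tfrac{1}{3}a + b + \tfrac{1}{3}.
Reduce S modulo (g_1, g_2, g_3, g_4, g_5) in that order:
  leading term b^{2}: subtract (-10)·g_4 from \tfrac{10}{9}b^{2} - \tfrac{1}{3}a + b + \tfrac{1}{3} → -\tfrac{1}{3}a - \tfrac{233}{27}b + \tfrac{1}{3}
  leading term a: subtract (\tfrac{1}{27})·g_1 from -\tfrac{1}{3}a - \tfrac{233}{27}b + \tfrac{1}{3} → -\tfrac{26}{3}b
  leading term b: subtract (-\tfrac{26}{3})·g_5 from -\tfrac{26}{3}b → 0
The remainder is 0, so this S-polynomial contributes no new basis element.

S(g_2, g_3) = \tfrac{10}{9}b^{2} - \tfrac{1}{3}a + b + \tfrac{1}{3}; remainder on division = 0.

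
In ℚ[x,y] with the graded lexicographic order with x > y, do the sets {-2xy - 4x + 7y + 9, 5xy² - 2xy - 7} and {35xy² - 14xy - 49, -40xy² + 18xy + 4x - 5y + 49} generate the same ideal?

No, the ideals differ.

For a fixed monomial order, each ideal has a unique reduced Gröbner basis; comparing bases decides equality.
Buchberger on the first generating set:
f_1 = -2xy - 4x + 7y + 9, LT = xy.
f_2 = 5xy² - 2xy - 7, LT = xy².

S(f_1,f_2): lcm = xy². S = 12/5xy - 7/2y² - 9/2y + 7/5.
  leading term xy: subtract (-6/5)·f_1 from 12/5xy - 7/2y² - 9/2y + 7/5 → -7/2y² - 24/5x + 39/10y + 61/5
  leading term y²: no divisor's leading term divides it; move -7/2y² to the remainder.
  leading term x: no divisor's leading term divides it; move -24/5x to the remainder.
  leading term y: no divisor's leading term divides it; move 39/10y to the remainder.
  leading term 1: no divisor's leading term divides it; move 61/5 to the remainder.
  remainder -7/2y² - 24/5x + 39/10y + 61/5 ≠ 0; add g_3 = -7/2y² - 24/5x + 39/10y + 61/5 to the basis.

S(f_1,g_3): lcm = xy². S = -48/35x² + 109/35xy - 7/2y² + 122/35x - 9/2y.
  leading term x²: no divisor's leading term divides it; move -48/35x² to the remainder.
  leading term xy: subtract (-109/70)·f_1 from 109/35xy - 7/2y² + 122/35x - 9/2y → -7/2y² - 96/35x + 32/5y + 981/70
  leading term y²: subtract (1)·g_3 from -7/2y² - 96/35x + 32/5y + 981/70 → 72/35x + 5/2y + 127/70
  leading term x: no divisor's leading term divides it; move 72/35x to the remainder.
  leading term y: no divisor's leading term divides it; move 5/2y to the remainder.
  leading term 1: no divisor's leading term divides it; move 127/70 to the remainder.
  remainder -48/35x² + 72/35x + 5/2y + 127/70 ≠ 0; add g_4 = -48/35x² + 72/35x + 5/2y + 127/70 to the basis.

The other S-polynomials (S(f_2,g_3), S(f_1,g_4), S(f_2,g_4), S(g_3,g_4)) all reduce to 0 modulo the current basis, so we have a Gröbner basis.
Inter-reduce: drop elements whose leading term is divisible by another's, tail-reduce, and make monic.
Reduced Gröbner basis: {x² - 3/2x - 175/96y - 127/96, xy + 2x - 7/2y - 9/2, y² + 48/35x - 39/35y - 122/35}.

Buchberger on the second generating set:
h_1 = 35xy² - 14xy - 49, LT = xy².
h_2 = -40xy² + 18xy + 4x - 5y + 49, LT = xy².

S(h_1,h_2): lcm = xy². S = 1/20xy + 1/10x - ⅛y - 7/40.
  leading term xy: no divisor's leading term divides it; move 1/20xy to the remainder.
  leading term x: no divisor's leading term divides it; move 1/10x to the remainder.
  leading term y: no divisor's leading term divides it; move -⅛y to the remainder.
  leading term 1: no divisor's leading term divides it; move -7/40 to the remainder.
  remainder 1/20xy + 1/10x - ⅛y - 7/40 ≠ 0; add k_3 = 1/20xy + 1/10x - ⅛y - 7/40 to the basis.

S(h_1,k_3): lcm = xy². S = -12/5xy + 5/2y² + 7/2y - 7/5.
  leading term xy: subtract (-48)·k_3 from -12/5xy + 5/2y² + 7/2y - 7/5 → 5/2y² + 24/5x - 5/2y - 49/5
  leading term y²: no divisor's leading term divides it; move 5/2y² to the remainder.
  leading term x: no divisor's leading term divides it; move 24/5x to the remainder.
  leading term y: no divisor's leading term divides it; move -5/2y to the remainder.
  leading term 1: no divisor's leading term divides it; move -49/5 to the remainder.
  remainder 5/2y² + 24/5x - 5/2y - 49/5 ≠ 0; add k_4 = 5/2y² + 24/5x - 5/2y - 49/5 to the basis.

S(h_1,k_4): lcm = xy². S = -48/25x² + ⅗xy + 98/25x - 7/5.
  leading term x²: no divisor's leading term divides it; move -48/25x² to the remainder.
  leading term xy: subtract (12)·k_3 from ⅗xy + 98/25x - 7/5 → 68/25x + 3/2y + 7/10
  leading term x: no divisor's leading term divides it; move 68/25x to the remainder.
  leading term y: no divisor's leading term divides it; move 3/2y to the remainder.
  leading term 1: no divisor's leading term divides it; move 7/10 to the remainder.
  remainder -48/25x² + 68/25x + 3/2y + 7/10 ≠ 0; add k_5 = -48/25x² + 68/25x + 3/2y + 7/10 to the basis.

The other S-polynomials (S(h_2,k_3), S(h_2,k_4), S(k_3,k_4), S(h_1,k_5), S(h_2,k_5), S(k_3,k_5), S(k_4,k_5)) all reduce to 0 modulo the current basis, so we have a Gröbner basis.
Inter-reduce: drop elements whose leading term is divisible by another's, tail-reduce, and make monic.
Reduced Gröbner basis: {x² - 17/12x - 25/32y - 35/96, xy + 2x - 5/2y - 7/2, y² + 48/25x - y - 98/25}.

Since the reduced bases disagree, the two ideals are not the same.
The same test decides containment: I ⊆ J iff every generator of I reduces to 0 modulo a Gröbner basis of J.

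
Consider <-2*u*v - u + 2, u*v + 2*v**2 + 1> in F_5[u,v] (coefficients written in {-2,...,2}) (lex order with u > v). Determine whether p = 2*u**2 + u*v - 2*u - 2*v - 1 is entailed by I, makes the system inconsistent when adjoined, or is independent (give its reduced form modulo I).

First compute the reduced Gröbner basis of I by Buchberger's algorithm.
f_1 = -2*u*v - u + 2, LT = u*v.
f_2 = u*v + 2*v**2 + 1, LT = u*v.

S(f_1,f_2): lcm = u*v. S = -2*u - 2*v**2 - 2.
  leading term u: no divisor's leading term divides it; move -2*u to the remainder.
  leading term v**2: no divisor's leading term divides it; move -2*v**2 to the remainder.
  leading term 1: no divisor's leading term divides it; move -2 to the remainder.
  remainder -2*u - 2*v**2 - 2 ≠ 0; add h_3 = -2*u - 2*v**2 - 2 to the basis.

S(f_1,h_3): lcm = u*v. S = -2*u - v**3 - v - 1.
  leading term u: subtract (1)·h_3 from -2*u - v**3 - v - 1 → -v**3 + 2*v**2 - v + 1
  leading term v**3: no divisor's leading term divides it; move -v**3 to the remainder.
  leading term v**2: no divisor's leading term divides it; move 2*v**2 to the remainder.
  leading term v: no divisor's leading term divides it; move -v to the remainder.
  leading term 1: no divisor's leading term divides it; move 1 to the remainder.
  remainder -v**3 + 2*v**2 - v + 1 ≠ 0; add h_4 = -v**3 + 2*v**2 - v + 1 to the basis.

S(f_2,h_3): lcm = u*v. S = -v**3 + 2*v**2 - v + 1.
  leading term v**3: subtract (1)·h_4 from -v**3 + 2*v**2 - v + 1 → 0
  remainder 0.

S(f_1,h_4): lcm = u*v**3. S = -u*v + u - v**2.
  leading term u*v: subtract (-2)·f_1 from -u*v + u - v**2 → -u - v**2 - 1
  leading term u: subtract (-2)·h_3 from -u - v**2 - 1 → 0
  remainder 0.

S(f_2,h_4): lcm = u*v**3. S = 2*u*v**2 - u*v + u + 2*v**4 + v**2.
  leading term u*v**2: subtract (-v)·f_1 from 2*u*v**2 - u*v + u + 2*v**4 + v**2 → -2*u*v + u + 2*v**4 + v**2 + 2*v
  leading term u*v: subtract (1)·f_1 from -2*u*v + u + 2*v**4 + v**2 + 2*v → 2*u + 2*v**4 + v**2 + 2*v - 2
  leading term u: subtract (-1)·h_3 from 2*u + 2*v**4 + v**2 + 2*v - 2 → 2*v**4 - v**2 + 2*v + 1
  leading term v**4: subtract (-2*v)·h_4 from 2*v**4 - v**2 + 2*v + 1 → -v**3 + 2*v**2 - v + 1
  leading term v**3: subtract (1)·h_4 from -v**3 + 2*v**2 - v + 1 → 0
  remainder 0.

S(h_3,h_4): leading monomials are coprime, so the S-polynomial reduces to 0 (Buchberger's first criterion).
Every S-polynomial of the final basis reduces to 0, so we have a Gröbner basis.
Inter-reduce: drop elements whose leading term is divisible by another's, tail-reduce, and make monic.
Reduced Gröbner basis: {u + v**2 + 1, v**3 - 2*v**2 + v - 1}.
Label its elements g_1 = u + v**2 + 1, g_2 = v**3 - 2*v**2 + v - 1.

Reduce p = 2*u**2 + u*v - 2*u - 2*v - 1 modulo G:
  leading term u**2: subtract (2*u)·g_1 from 2*u**2 + u*v - 2*u - 2*v - 1 → -2*u*v**2 + u*v + u - 2*v - 1
  leading term u*v**2: subtract (-2*v**2)·g_1 from -2*u*v**2 + u*v + u - 2*v - 1 → u*v + u + 2*v**4 + 2*v**2 - 2*v - 1
  leading term u*v: subtract (v)·g_1 from u*v + u + 2*v**4 + 2*v**2 - 2*v - 1 → u + 2*v**4 - v**3 + 2*v**2 + 2*v - 1
  leading term u: subtract (1)·g_1 from u + 2*v**4 - v**3 + 2*v**2 + 2*v - 1 → 2*v**4 - v**3 + v**2 + 2*v - 2
  leading term v**4: subtract (2*v)·g_2 from 2*v**4 - v**3 + v**2 + 2*v - 2 → -2*v**3 - v**2 - v - 2
  leading term v**3: subtract (-2)·g_2 from -2*v**3 - v**2 - v - 2 → v + 1
  leading term v: no divisor's leading term divides it; move v to the remainder.
  leading term 1: no divisor's leading term divides it; move 1 to the remainder.
  normal form = v + 1.
The normal form is nonzero, so p ∉ I. Since p minus its normal form lies in I, I + (p) = I + (r) where r = v + 1; decide whether this ideal is the whole ring.
Run Buchberger on G together with r (pairs among the g_i already reduce to 0 since G is a Gröbner basis):
g_1 = u + v**2 + 1, LT = u.
g_2 = v**3 - 2*v**2 + v - 1, LT = v**3.
r = v + 1, LT = v.

S(g_1,g_2): leading monomials are coprime, so the S-polynomial reduces to 0 (Buchberger's first criterion).
S(g_1,r): leading monomials are coprime, so the S-polynomial reduces to 0 (Buchberger's first criterion).
S(g_2,r): lcm = v**3. S = 2*v**2 + v - 1.
  leading term v**2: subtract (2*v)·r from 2*v**2 + v - 1 → -v - 1
  leading term v: subtract (-1)·r from -v - 1 → 0
  remainder 0.

Every S-polynomial of the final basis reduces to 0, so we have a Gröbner basis.
Inter-reduce: drop elements whose leading term is divisible by another's, tail-reduce, and make monic.
Reduced Gröbner basis: {u + 2, v + 1}.
The reduced Gröbner basis of I + (p) is {u + 2, v + 1} ≠ {1}, a proper ideal, so the enlarged system stays consistent: p is independent of I, with normal form v + 1.

The remainder on division by a Gröbner basis is unique — it is the normal form.

2*u**2 + u*v - 2*u - 2*v - 1 is independent of I; its normal form modulo I is v + 1.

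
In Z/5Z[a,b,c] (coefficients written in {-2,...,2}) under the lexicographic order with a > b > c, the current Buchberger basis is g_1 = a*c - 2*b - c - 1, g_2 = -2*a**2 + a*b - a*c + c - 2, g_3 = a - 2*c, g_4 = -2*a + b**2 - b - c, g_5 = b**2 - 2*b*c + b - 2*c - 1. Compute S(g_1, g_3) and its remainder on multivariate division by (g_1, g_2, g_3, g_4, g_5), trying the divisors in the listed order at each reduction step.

lcm(LM(g_1), LM(g_3)) = a*c.
S = (lcm/LT(g_1))·g_1 − (lcm/LT(g_3))·g_3 = -2*b + 2*c**2 - c - 1.
Reduce S modulo (g_1, g_2, g_3, g_4, g_5) in that order:
  leading term b: no divisor's leading term divides it; move -2*b to the remainder.
  leading term c**2: no divisor's leading term divides it; move 2*c**2 to the remainder.
  leading term c: no divisor's leading term divides it; move -c to the remainder.
  leading term 1: no divisor's leading term divides it; move -1 to the remainder.
The remainder -2*b + 2*c**2 - c - 1 is nonzero, so it would be added as the next basis element.

S(g_1, g_3) = -2*b + 2*c**2 - c - 1; remainder on division = -2*b + 2*c**2 - c - 1.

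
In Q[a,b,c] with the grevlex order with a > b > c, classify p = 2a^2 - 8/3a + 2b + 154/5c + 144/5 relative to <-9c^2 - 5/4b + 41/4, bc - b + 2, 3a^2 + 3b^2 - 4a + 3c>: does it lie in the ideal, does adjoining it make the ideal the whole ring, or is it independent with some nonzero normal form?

First compute the reduced Gröbner basis of I by Buchberger's algorithm.
f_1 = -9c^2 - 5/4b + 41/4, LT = c^2.
f_2 = bc - b + 2, LT = bc.
f_3 = 3a^2 + 3b^2 - 4a + 3c, LT = a^2.

S(f_1,f_2): lcm = bc^2. S = 5/36b^2 + bc - 41/36b - 2c.
  leading term b^2: no divisor's leading term divides it; move 5/36b^2 to the remainder.
  leading term bc: subtract (1)·f_2 from bc - 41/36b - 2c → -5/36b - 2c - 2
  leading term b: no divisor's leading term divides it; move -5/36b to the remainder.
  leading term c: no divisor's leading term divides it; move -2c to the remainder.
  leading term 1: no divisor's leading term divides it; move -2 to the remainder.
  remainder 5/36b^2 - 5/36b - 2c - 2 ≠ 0; add h_4 = 5/36b^2 - 5/36b - 2c - 2 to the basis.

The other S-polynomials (S(f_1,f_3), S(f_2,f_3), S(f_1,h_4), S(f_2,h_4), S(f_3,h_4)) all reduce to 0 modulo the current basis, so we have a Gröbner basis.
Inter-reduce: drop elements whose leading term is divisible by another's, tail-reduce, and make monic.
Reduced Gröbner basis: {a^2 - 4/3a + b + 77/5c + 72/5, b^2 - b - 72/5c - 72/5, bc - b + 2, c^2 + 5/36b - 41/36}.
Label its elements g_1 = a^2 - 4/3a + b + 77/5c + 72/5, g_2 = b^2 - b - 72/5c - 72/5, g_3 = bc - b + 2, g_4 = c^2 + 5/36b - 41/36.

Reduce p = 2a^2 - 8/3a + 2b + 154/5c + 144/5 modulo G:
  leading term a^2: subtract (2)·g_1 from 2a^2 - 8/3a + 2b + 154/5c + 144/5 → 0
  normal form = 0.
Since the normal form is 0, p ∈ I.

Ideal membership is decidable via reduction modulo a Gröbner basis.

2a^2 - 8/3a + 2b + 154/5c + 144/5 lies in I (it reduces to 0).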